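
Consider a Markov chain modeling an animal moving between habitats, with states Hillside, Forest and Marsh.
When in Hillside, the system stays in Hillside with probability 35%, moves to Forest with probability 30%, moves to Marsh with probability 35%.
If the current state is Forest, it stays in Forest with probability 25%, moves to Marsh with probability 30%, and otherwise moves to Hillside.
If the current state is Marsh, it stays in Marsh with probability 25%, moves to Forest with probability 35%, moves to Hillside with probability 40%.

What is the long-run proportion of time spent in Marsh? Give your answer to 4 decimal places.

0.3045

Let the stationary distribution be π with π = πP and π_1 + π_2 + π_3 = 1.
π_1 = 0.35·π_1 + 0.45·π_2 + 0.4·π_3
π_2 = 0.3·π_1 + 0.25·π_2 + 0.35·π_3
Solving with the normalization constraint gives π = (0.3952, 0.3002, 0.3045).
So the stationary probability of Marsh is 0.3045.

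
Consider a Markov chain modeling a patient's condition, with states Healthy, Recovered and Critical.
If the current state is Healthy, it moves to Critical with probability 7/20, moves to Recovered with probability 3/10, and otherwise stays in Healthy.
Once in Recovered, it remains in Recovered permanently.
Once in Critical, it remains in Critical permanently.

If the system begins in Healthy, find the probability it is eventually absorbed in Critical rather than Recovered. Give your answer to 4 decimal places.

0.5385

Let h(s) be the probability of absorption at Critical starting from transient state s. Then h(Critical) = 1 and h(Recovered) = 0. By first-step analysis:
h(Healthy) = 0.35·h(Healthy) + 0.3·0 + 0.35·1
Solving: h(Healthy) = 0.5385.
Starting from Healthy, the probability is 0.5385.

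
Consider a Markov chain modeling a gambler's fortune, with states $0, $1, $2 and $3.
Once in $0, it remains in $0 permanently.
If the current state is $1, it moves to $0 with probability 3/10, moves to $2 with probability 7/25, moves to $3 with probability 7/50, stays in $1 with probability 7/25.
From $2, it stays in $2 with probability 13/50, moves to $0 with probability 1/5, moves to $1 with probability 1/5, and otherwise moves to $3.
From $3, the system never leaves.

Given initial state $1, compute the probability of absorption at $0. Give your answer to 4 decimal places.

0.5831

Let h(s) be the probability of absorption at $0 starting from transient state s. Then h($0) = 1 and h($3) = 0. By first-step analysis:
h($1) = 0.3·1 + 0.28·h($1) + 0.28·h($2) + 0.14·0
h($2) = 0.2·1 + 0.2·h($1) + 0.26·h($2) + 0.34·0
Solving: h($1) = 0.5831, h($2) = 0.4279.
Starting from $1, the probability is 0.5831.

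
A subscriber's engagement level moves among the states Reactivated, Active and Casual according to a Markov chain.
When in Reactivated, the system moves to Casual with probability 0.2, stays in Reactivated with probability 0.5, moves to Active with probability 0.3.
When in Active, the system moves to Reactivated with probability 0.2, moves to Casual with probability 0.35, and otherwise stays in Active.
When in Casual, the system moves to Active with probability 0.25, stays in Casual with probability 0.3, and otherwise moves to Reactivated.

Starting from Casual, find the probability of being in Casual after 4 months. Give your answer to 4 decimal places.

0.2778

Propagate the distribution vector 4 months from Casual.
After 0 months: (0.0000, 0.0000, 1.0000)
After 1 month: (0.4500, 0.2500, 0.3000)
After 2 months: (0.4100, 0.3225, 0.2675)
After 3 months: (0.3899, 0.3350, 0.2751)
After 4 months: (0.3857, 0.3365, 0.2778)
P(in Casual after 4 months) = 0.2778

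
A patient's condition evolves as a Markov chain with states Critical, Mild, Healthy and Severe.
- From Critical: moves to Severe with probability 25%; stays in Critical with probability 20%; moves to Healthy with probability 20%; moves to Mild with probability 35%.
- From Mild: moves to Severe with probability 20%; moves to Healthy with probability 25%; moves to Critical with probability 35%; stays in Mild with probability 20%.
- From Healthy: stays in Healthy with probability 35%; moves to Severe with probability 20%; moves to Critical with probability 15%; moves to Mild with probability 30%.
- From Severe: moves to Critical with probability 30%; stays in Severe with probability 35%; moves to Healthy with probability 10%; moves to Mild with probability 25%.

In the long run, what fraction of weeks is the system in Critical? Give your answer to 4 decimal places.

0.2549

Let the stationary distribution be π with π = πP and π_1 + π_2 + π_3 + π_4 = 1.
π_1 = 0.2·π_1 + 0.35·π_2 + 0.15·π_3 + 0.3·π_4
π_2 = 0.35·π_1 + 0.2·π_2 + 0.3·π_3 + 0.25·π_4
π_3 = 0.2·π_1 + 0.25·π_2 + 0.35·π_3 + 0.1·π_4
Solving with the normalization constraint gives π = (0.2549, 0.2729, 0.2219, 0.2503).
So the stationary probability of Critical is 0.2549.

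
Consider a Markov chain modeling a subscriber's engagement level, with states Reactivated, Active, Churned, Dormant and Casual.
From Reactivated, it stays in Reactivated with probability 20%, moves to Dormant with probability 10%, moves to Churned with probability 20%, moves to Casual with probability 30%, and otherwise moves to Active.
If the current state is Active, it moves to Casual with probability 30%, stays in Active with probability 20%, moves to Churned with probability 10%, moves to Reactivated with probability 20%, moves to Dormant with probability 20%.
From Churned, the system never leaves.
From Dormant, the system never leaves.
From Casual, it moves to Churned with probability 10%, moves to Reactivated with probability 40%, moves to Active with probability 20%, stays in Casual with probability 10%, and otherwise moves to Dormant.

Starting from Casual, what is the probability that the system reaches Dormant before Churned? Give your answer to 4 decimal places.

Let h(s) be the probability of absorption at Dormant starting from transient state s. Then h(Dormant) = 1 and h(Churned) = 0. By first-step analysis:
h(Reactivated) = 0.2·h(Reactivated) + 0.2·h(Active) + 0.2·0 + 0.1·1 + 0.3·h(Casual)
h(Active) = 0.2·h(Reactivated) + 0.2·h(Active) + 0.1·0 + 0.2·1 + 0.3·h(Casual)
h(Casual) = 0.4·h(Reactivated) + 0.2·h(Active) + 0.1·0 + 0.2·1 + 0.1·h(Casual)
Solving: h(Reactivated) = 0.4833, h(Active) = 0.5833, h(Casual) = 0.5667.
Starting from Casual, the probability is 0.5667.

0.5667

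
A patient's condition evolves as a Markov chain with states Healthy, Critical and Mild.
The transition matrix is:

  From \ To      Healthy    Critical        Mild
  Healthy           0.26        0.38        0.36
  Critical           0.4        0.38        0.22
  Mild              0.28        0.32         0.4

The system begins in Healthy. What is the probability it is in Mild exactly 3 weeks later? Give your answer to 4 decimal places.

0.3227

Propagate the distribution vector 3 weeks from Healthy.
After 0 weeks: (1.0000, 0.0000, 0.0000)
After 1 week: (0.2600, 0.3800, 0.3600)
After 2 weeks: (0.3204, 0.3584, 0.3212)
After 3 weeks: (0.3166, 0.3607, 0.3227)
P(in Mild after 3 weeks) = 0.3227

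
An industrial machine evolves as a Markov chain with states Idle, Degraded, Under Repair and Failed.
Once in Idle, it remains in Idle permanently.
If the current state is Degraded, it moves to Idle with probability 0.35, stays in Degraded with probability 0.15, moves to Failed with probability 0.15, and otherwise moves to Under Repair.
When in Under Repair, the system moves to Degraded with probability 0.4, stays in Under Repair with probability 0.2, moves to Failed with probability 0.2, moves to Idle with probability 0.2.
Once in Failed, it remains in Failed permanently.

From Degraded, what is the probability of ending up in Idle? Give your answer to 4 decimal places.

0.6481

Let h(s) be the probability of absorption at Idle starting from transient state s. Then h(Idle) = 1 and h(Failed) = 0. By first-step analysis:
h(Degraded) = 0.35·1 + 0.15·h(Degraded) + 0.35·h(Under Repair) + 0.15·0
h(Under Repair) = 0.2·1 + 0.4·h(Degraded) + 0.2·h(Under Repair) + 0.2·0
Solving: h(Degraded) = 0.6481, h(Under Repair) = 0.5741.
Starting from Degraded, the probability is 0.6481.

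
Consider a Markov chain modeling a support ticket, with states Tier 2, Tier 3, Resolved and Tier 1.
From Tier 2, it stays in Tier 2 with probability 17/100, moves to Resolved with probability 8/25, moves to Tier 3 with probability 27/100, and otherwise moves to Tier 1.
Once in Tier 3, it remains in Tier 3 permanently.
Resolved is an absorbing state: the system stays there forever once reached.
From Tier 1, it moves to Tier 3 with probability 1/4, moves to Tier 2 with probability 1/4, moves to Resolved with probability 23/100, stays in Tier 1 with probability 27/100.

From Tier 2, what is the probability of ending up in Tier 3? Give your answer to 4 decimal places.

Let h(s) be the probability of absorption at Tier 3 starting from transient state s. Then h(Tier 3) = 1 and h(Resolved) = 0. By first-step analysis:
h(Tier 2) = 0.17·h(Tier 2) + 0.27·1 + 0.32·0 + 0.24·h(Tier 1)
h(Tier 1) = 0.25·h(Tier 2) + 0.25·1 + 0.23·0 + 0.27·h(Tier 1)
Solving: h(Tier 2) = 0.4710, h(Tier 1) = 0.5038.
Starting from Tier 2, the probability is 0.4710.

0.4710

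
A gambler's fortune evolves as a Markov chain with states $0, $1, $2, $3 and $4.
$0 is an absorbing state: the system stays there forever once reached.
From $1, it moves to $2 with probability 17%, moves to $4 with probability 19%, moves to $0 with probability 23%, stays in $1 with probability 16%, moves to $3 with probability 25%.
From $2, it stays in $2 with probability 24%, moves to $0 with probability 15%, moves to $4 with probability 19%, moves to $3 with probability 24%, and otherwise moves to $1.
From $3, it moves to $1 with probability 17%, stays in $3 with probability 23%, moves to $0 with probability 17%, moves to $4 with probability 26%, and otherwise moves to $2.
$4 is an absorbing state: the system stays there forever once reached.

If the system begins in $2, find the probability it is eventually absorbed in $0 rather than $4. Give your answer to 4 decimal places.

Let h(s) be the probability of absorption at $0 starting from transient state s. Then h($0) = 1 and h($4) = 0. By first-step analysis:
h($1) = 0.23·1 + 0.16·h($1) + 0.17·h($2) + 0.25·h($3) + 0.19·0
h($2) = 0.15·1 + 0.18·h($1) + 0.24·h($2) + 0.24·h($3) + 0.19·0
h($3) = 0.17·1 + 0.17·h($1) + 0.17·h($2) + 0.23·h($3) + 0.26·0
Solving: h($1) = 0.4923, h($2) = 0.4493, h($3) = 0.4287.
Starting from $2, the probability is 0.4493.

0.4493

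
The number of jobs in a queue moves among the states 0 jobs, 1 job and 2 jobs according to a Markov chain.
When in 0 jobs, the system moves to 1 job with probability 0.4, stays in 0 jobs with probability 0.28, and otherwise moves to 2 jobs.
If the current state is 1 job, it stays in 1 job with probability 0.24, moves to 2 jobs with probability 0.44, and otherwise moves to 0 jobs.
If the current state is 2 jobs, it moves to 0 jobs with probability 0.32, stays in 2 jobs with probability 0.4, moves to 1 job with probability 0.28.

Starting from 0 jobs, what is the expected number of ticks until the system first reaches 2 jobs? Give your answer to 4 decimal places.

Let t(s) be the expected number of ticks to first reach 2 jobs from state s, with t(2 jobs) = 0. Conditioning on the first tick:
t(0 jobs) = 1 + 0.28·t(0 jobs) + 0.4·t(1 job)
t(1 job) = 1 + 0.32·t(0 jobs) + 0.24·t(1 job)
Solving: t(0 jobs) = 2.7672, t(1 job) = 2.4809.
Expected ticks from 0 jobs to 2 jobs: 2.7672.

2.7672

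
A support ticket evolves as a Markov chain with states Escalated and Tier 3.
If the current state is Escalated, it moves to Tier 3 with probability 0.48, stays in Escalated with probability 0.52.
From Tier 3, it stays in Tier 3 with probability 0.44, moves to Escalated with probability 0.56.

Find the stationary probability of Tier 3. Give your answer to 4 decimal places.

Let the stationary distribution be π with π = πP and π_1 + π_2 = 1.
π_1 = 0.52·π_1 + 0.56·π_2
Solving with the normalization constraint gives π = (0.5385, 0.4615).
So the stationary probability of Tier 3 is 0.4615.

0.4615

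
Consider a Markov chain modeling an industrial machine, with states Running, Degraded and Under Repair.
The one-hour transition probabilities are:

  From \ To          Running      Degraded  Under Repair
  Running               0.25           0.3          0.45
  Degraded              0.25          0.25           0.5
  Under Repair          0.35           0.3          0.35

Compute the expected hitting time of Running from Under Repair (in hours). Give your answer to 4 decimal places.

Let t(s) be the expected number of hours to first reach Running from state s, with t(Running) = 0. Conditioning on the first hour:
t(Degraded) = 1 + 0.25·t(Degraded) + 0.5·t(Under Repair)
t(Under Repair) = 1 + 0.3·t(Degraded) + 0.35·t(Under Repair)
Solving: t(Degraded) = 3.4074, t(Under Repair) = 3.1111.
Expected hours from Under Repair to Running: 3.1111.

3.1111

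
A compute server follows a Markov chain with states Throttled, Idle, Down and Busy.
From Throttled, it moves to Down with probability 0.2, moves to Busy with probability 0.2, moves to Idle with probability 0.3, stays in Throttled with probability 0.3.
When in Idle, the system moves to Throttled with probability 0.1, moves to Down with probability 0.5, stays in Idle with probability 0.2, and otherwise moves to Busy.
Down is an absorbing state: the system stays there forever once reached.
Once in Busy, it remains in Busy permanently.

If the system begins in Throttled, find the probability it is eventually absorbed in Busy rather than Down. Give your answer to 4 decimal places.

Let h(s) be the probability of absorption at Busy starting from transient state s. Then h(Busy) = 1 and h(Down) = 0. By first-step analysis:
h(Throttled) = 0.3·h(Throttled) + 0.3·h(Idle) + 0.2·0 + 0.2·1
h(Idle) = 0.1·h(Throttled) + 0.2·h(Idle) + 0.5·0 + 0.2·1
Solving: h(Throttled) = 0.4151, h(Idle) = 0.3019.
Starting from Throttled, the probability is 0.4151.

0.4151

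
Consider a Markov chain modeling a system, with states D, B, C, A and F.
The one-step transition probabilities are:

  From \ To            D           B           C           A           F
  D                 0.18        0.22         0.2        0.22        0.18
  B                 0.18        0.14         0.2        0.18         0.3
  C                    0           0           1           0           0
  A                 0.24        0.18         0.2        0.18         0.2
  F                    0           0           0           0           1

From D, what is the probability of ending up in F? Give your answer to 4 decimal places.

0.5093

Let h(s) be the probability of absorption at F starting from transient state s. Then h(F) = 1 and h(C) = 0. By first-step analysis:
h(D) = 0.18·h(D) + 0.22·h(B) + 0.2·0 + 0.22·h(A) + 0.18·1
h(B) = 0.18·h(D) + 0.14·h(B) + 0.2·0 + 0.18·h(A) + 0.3·1
h(A) = 0.24·h(D) + 0.18·h(B) + 0.2·0 + 0.18·h(A) + 0.2·1
Solving: h(D) = 0.5093, h(B) = 0.5636, h(A) = 0.5167.
Starting from D, the probability is 0.5093.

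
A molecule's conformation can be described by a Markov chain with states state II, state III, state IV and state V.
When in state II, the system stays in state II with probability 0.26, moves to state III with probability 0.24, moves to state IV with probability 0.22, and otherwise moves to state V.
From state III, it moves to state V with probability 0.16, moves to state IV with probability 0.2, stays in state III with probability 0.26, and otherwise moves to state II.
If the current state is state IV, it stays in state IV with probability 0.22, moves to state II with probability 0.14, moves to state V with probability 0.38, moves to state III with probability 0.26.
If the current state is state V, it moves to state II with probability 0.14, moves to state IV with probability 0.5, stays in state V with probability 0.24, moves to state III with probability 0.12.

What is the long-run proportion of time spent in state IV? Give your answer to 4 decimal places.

0.2919

Let the stationary distribution be π with π = πP and π_1 + π_2 + π_3 + π_4 = 1.
π_1 = 0.26·π_1 + 0.38·π_2 + 0.14·π_3 + 0.14·π_4
π_2 = 0.24·π_1 + 0.26·π_2 + 0.26·π_3 + 0.12·π_4
π_3 = 0.22·π_1 + 0.2·π_2 + 0.22·π_3 + 0.5·π_4
Solving with the normalization constraint gives π = (0.2184, 0.2175, 0.2919, 0.2722).
So the stationary probability of state IV is 0.2919.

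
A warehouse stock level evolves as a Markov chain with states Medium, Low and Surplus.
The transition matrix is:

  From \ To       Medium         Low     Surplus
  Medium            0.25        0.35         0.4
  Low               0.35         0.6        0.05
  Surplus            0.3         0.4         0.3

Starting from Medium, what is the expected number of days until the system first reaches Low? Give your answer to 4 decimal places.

2.7160

Let t(s) be the expected number of days to first reach Low from state s, with t(Low) = 0. Conditioning on the first day:
t(Medium) = 1 + 0.25·t(Medium) + 0.4·t(Surplus)
t(Surplus) = 1 + 0.3·t(Medium) + 0.3·t(Surplus)
Solving: t(Medium) = 2.7160, t(Surplus) = 2.5926.
Expected days from Medium to Low: 2.7160.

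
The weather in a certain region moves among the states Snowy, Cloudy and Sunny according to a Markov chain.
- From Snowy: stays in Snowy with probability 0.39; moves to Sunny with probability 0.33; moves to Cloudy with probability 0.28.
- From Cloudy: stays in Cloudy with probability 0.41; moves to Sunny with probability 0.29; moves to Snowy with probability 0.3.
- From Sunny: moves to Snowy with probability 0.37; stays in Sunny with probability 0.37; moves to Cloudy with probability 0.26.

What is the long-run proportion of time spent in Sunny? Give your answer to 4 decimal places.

Let the stationary distribution be π with π = πP and π_1 + π_2 + π_3 = 1.
π_1 = 0.39·π_1 + 0.3·π_2 + 0.37·π_3
π_2 = 0.28·π_1 + 0.41·π_2 + 0.26·π_3
Solving with the normalization constraint gives π = (0.3551, 0.3142, 0.3307).
So the stationary probability of Sunny is 0.3307.

0.3307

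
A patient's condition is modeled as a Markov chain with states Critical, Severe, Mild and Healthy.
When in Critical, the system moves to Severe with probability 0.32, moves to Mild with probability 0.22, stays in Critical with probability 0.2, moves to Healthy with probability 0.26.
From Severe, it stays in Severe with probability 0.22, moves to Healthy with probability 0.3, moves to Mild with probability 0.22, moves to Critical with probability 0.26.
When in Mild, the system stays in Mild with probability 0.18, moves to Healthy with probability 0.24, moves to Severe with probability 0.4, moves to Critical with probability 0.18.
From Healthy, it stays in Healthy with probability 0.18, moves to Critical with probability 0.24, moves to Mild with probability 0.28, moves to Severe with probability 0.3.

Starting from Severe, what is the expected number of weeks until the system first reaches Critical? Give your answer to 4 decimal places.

4.2233

Let t(s) be the expected number of weeks to first reach Critical from state s, with t(Critical) = 0. Conditioning on the first week:
t(Severe) = 1 + 0.22·t(Severe) + 0.22·t(Mild) + 0.3·t(Healthy)
t(Mild) = 1 + 0.4·t(Severe) + 0.18·t(Mild) + 0.24·t(Healthy)
t(Healthy) = 1 + 0.3·t(Severe) + 0.28·t(Mild) + 0.18·t(Healthy)
Solving: t(Severe) = 4.2233, t(Mild) = 4.5428, t(Healthy) = 4.3158.
Expected weeks from Severe to Critical: 4.2233.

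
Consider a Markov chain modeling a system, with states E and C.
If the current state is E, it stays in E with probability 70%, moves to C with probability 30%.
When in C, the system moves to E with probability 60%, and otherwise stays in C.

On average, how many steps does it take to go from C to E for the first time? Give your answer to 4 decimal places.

Let t(s) be the expected number of steps to first reach E from state s, with t(E) = 0. Conditioning on the first step:
t(C) = 1 + 0.4·t(C)
Solving: t(C) = 1.6667.
Expected steps from C to E: 1.6667.

1.6667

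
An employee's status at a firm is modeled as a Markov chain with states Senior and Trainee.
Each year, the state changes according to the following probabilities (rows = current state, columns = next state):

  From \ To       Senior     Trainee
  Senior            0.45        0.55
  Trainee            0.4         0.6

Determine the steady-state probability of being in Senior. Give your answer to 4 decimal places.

0.4211

Let the stationary distribution be π with π = πP and π_1 + π_2 = 1.
π_1 = 0.45·π_1 + 0.4·π_2
Solving with the normalization constraint gives π = (0.4211, 0.5789).
So the stationary probability of Senior is 0.4211.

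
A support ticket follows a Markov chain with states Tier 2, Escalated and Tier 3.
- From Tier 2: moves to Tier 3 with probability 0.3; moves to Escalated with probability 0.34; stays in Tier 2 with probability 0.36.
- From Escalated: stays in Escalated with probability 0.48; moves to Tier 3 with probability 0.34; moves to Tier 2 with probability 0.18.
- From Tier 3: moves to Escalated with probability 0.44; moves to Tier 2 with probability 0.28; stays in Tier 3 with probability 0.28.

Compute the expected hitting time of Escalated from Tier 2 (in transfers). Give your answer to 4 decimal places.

Let t(s) be the expected number of transfers to first reach Escalated from state s, with t(Escalated) = 0. Conditioning on the first transfer:
t(Tier 2) = 1 + 0.36·t(Tier 2) + 0.3·t(Tier 3)
t(Tier 3) = 1 + 0.28·t(Tier 2) + 0.28·t(Tier 3)
Solving: t(Tier 2) = 2.7070, t(Tier 3) = 2.4416.
Expected transfers from Tier 2 to Escalated: 2.7070.

2.7070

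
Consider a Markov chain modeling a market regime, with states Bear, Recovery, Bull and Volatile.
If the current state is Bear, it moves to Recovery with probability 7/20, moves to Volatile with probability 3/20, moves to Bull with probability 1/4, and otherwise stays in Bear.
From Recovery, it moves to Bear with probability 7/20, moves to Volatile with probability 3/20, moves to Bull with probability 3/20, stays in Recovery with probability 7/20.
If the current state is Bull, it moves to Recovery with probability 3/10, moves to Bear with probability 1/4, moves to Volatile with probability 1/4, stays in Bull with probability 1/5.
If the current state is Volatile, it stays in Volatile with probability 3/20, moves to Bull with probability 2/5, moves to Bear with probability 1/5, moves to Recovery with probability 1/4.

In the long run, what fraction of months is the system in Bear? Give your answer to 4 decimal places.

Let the stationary distribution be π with π = πP and π_1 + π_2 + π_3 + π_4 = 1.
π_1 = 0.25·π_1 + 0.35·π_2 + 0.25·π_3 + 0.2·π_4
π_2 = 0.35·π_1 + 0.35·π_2 + 0.3·π_3 + 0.25·π_4
π_3 = 0.25·π_1 + 0.15·π_2 + 0.2·π_3 + 0.4·π_4
Solving with the normalization constraint gives π = (0.2734, 0.3211, 0.2323, 0.1732).
So the stationary probability of Bear is 0.2734.

0.2734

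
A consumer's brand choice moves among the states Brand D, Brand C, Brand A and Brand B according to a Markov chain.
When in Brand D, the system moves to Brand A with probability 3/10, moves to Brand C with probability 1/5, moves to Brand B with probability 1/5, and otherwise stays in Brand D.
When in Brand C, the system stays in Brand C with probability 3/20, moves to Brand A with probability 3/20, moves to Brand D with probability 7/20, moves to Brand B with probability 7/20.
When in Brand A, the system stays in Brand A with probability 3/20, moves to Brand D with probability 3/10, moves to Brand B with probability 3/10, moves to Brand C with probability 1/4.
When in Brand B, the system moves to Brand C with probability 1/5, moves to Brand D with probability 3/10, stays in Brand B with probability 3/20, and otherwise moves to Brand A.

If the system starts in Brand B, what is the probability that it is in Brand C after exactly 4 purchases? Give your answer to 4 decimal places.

Propagate the distribution vector 4 purchases from Brand B.
After 0 purchases: (0.0000, 0.0000, 0.0000, 1.0000)
After 1 purchase: (0.3000, 0.2000, 0.3500, 0.1500)
After 2 purchases: (0.3100, 0.2075, 0.2250, 0.2575)
After 3 purchases: (0.3104, 0.2009, 0.2480, 0.2408)
After 4 purchases: (0.3100, 0.2024, 0.2447, 0.2429)
P(in Brand C after 4 purchases) = 0.2024

0.2024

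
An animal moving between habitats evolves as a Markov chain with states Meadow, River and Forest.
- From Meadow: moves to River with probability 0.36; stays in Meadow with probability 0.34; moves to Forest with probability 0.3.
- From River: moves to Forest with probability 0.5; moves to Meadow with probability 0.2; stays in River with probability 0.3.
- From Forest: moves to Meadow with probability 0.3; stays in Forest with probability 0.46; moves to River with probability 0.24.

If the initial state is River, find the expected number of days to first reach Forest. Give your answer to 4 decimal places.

2.2051

Let t(s) be the expected number of days to first reach Forest from state s, with t(Forest) = 0. Conditioning on the first day:
t(Meadow) = 1 + 0.34·t(Meadow) + 0.36·t(River)
t(River) = 1 + 0.2·t(Meadow) + 0.3·t(River)
Solving: t(Meadow) = 2.7179, t(River) = 2.2051.
Expected days from River to Forest: 2.2051.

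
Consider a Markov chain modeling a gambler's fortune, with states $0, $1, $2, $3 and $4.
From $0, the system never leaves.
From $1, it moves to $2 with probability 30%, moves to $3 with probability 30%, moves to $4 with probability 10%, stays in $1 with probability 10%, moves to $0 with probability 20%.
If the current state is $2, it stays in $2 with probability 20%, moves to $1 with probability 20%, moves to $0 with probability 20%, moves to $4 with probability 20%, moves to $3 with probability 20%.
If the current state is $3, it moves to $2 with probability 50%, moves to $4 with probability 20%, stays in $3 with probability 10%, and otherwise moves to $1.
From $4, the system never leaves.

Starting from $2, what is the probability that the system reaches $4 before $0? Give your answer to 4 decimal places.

0.5314

Let h(s) be the probability of absorption at $4 starting from transient state s. Then h($4) = 1 and h($0) = 0. By first-step analysis:
h($1) = 0.2·0 + 0.1·h($1) + 0.3·h($2) + 0.3·h($3) + 0.1·1
h($2) = 0.2·0 + 0.2·h($1) + 0.2·h($2) + 0.2·h($3) + 0.2·1
h($3) = 0.2·h($1) + 0.5·h($2) + 0.1·h($3) + 0.2·1
Solving: h($1) = 0.4976, h($2) = 0.5314, h($3) = 0.6280.
Starting from $2, the probability is 0.5314.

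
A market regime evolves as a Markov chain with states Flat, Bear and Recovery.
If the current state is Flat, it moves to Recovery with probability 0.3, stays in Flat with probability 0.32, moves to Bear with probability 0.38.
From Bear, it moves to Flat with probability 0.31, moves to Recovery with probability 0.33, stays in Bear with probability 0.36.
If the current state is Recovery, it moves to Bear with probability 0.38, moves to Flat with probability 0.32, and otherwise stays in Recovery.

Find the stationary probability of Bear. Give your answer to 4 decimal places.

0.3725

Let the stationary distribution be π with π = πP and π_1 + π_2 + π_3 = 1.
π_1 = 0.32·π_1 + 0.31·π_2 + 0.32·π_3
π_2 = 0.38·π_1 + 0.36·π_2 + 0.38·π_3
Solving with the normalization constraint gives π = (0.3163, 0.3725, 0.3112).
So the stationary probability of Bear is 0.3725.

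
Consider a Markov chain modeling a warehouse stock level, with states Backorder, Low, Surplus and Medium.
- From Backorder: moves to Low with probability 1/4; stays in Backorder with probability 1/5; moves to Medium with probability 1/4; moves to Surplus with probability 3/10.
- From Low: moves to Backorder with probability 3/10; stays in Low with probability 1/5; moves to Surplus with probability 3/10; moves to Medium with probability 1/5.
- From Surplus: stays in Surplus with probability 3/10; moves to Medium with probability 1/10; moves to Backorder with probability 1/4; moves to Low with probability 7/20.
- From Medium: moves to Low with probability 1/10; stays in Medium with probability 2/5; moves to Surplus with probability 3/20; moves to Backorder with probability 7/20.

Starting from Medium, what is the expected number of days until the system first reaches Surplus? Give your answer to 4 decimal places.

4.5724

Let t(s) be the expected number of days to first reach Surplus from state s, with t(Surplus) = 0. Conditioning on the first day:
t(Backorder) = 1 + 0.2·t(Backorder) + 0.25·t(Low) + 0.25·t(Medium)
t(Low) = 1 + 0.3·t(Backorder) + 0.2·t(Low) + 0.2·t(Medium)
t(Medium) = 1 + 0.35·t(Backorder) + 0.1·t(Low) + 0.4·t(Medium)
Solving: t(Backorder) = 3.8816, t(Low) = 3.8487, t(Medium) = 4.5724.
Expected days from Medium to Surplus: 4.5724.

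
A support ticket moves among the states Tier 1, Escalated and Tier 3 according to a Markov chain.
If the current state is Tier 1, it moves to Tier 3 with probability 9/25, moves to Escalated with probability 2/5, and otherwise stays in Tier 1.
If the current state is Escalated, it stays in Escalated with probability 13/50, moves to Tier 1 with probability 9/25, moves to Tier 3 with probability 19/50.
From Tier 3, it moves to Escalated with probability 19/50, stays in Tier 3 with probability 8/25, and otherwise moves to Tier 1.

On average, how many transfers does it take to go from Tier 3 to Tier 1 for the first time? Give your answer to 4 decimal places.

Let t(s) be the expected number of transfers to first reach Tier 1 from state s, with t(Tier 1) = 0. Conditioning on the first transfer:
t(Escalated) = 1 + 0.26·t(Escalated) + 0.38·t(Tier 3)
t(Tier 3) = 1 + 0.38·t(Escalated) + 0.32·t(Tier 3)
Solving: t(Escalated) = 2.9543, t(Tier 3) = 3.1215.
Expected transfers from Tier 3 to Tier 1: 3.1215.

3.1215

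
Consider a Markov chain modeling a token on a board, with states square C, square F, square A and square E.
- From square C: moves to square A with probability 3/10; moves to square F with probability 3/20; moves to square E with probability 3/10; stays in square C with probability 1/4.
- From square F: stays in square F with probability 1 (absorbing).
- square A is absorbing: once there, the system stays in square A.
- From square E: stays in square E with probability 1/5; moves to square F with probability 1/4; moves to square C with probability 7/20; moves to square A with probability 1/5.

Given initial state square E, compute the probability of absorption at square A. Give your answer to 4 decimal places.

0.5152

Let h(s) be the probability of absorption at square A starting from transient state s. Then h(square A) = 1 and h(square F) = 0. By first-step analysis:
h(square C) = 0.25·h(square C) + 0.15·0 + 0.3·1 + 0.3·h(square E)
h(square E) = 0.35·h(square C) + 0.25·0 + 0.2·1 + 0.2·h(square E)
Solving: h(square C) = 0.6061, h(square E) = 0.5152.
Starting from square E, the probability is 0.5152.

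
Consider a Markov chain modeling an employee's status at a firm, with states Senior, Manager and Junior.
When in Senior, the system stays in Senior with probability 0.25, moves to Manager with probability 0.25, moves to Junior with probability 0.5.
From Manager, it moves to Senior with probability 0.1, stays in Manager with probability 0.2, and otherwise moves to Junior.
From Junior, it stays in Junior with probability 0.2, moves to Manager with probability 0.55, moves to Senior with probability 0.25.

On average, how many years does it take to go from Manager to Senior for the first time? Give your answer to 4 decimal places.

5.8824

Let t(s) be the expected number of years to first reach Senior from state s, with t(Senior) = 0. Conditioning on the first year:
t(Manager) = 1 + 0.2·t(Manager) + 0.7·t(Junior)
t(Junior) = 1 + 0.55·t(Manager) + 0.2·t(Junior)
Solving: t(Manager) = 5.8824, t(Junior) = 5.2941.
Expected years from Manager to Senior: 5.8824.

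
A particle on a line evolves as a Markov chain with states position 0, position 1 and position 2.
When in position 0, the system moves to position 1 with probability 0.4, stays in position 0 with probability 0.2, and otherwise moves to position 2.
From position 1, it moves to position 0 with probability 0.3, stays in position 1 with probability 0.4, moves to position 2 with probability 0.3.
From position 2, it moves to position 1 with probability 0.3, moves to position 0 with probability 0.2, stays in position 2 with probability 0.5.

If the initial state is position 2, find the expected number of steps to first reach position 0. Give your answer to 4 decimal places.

Let t(s) be the expected number of steps to first reach position 0 from state s, with t(position 0) = 0. Conditioning on the first step:
t(position 1) = 1 + 0.4·t(position 1) + 0.3·t(position 2)
t(position 2) = 1 + 0.3·t(position 1) + 0.5·t(position 2)
Solving: t(position 1) = 3.8095, t(position 2) = 4.2857.
Expected steps from position 2 to position 0: 4.2857.

4.2857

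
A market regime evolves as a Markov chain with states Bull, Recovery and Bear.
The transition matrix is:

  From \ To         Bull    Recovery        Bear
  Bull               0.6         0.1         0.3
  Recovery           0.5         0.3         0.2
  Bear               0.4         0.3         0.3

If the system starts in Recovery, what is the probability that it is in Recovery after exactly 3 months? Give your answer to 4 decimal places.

Propagate the distribution vector 3 months from Recovery.
After 0 months: (0.0000, 1.0000, 0.0000)
After 1 month: (0.5000, 0.3000, 0.2000)
After 2 months: (0.5300, 0.2000, 0.2700)
After 3 months: (0.5260, 0.1940, 0.2800)
P(in Recovery after 3 months) = 0.1940

0.1940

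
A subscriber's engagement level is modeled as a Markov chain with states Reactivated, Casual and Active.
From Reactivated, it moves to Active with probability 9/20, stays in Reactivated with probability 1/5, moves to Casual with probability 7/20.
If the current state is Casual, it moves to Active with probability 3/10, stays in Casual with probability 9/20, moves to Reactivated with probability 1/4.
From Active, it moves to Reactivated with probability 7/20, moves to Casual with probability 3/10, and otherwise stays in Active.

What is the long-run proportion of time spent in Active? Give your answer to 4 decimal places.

0.3588

Let the stationary distribution be π with π = πP and π_1 + π_2 + π_3 = 1.
π_1 = 0.2·π_1 + 0.25·π_2 + 0.35·π_3
π_2 = 0.35·π_1 + 0.45·π_2 + 0.3·π_3
Solving with the normalization constraint gives π = (0.2723, 0.3690, 0.3588).
So the stationary probability of Active is 0.3588.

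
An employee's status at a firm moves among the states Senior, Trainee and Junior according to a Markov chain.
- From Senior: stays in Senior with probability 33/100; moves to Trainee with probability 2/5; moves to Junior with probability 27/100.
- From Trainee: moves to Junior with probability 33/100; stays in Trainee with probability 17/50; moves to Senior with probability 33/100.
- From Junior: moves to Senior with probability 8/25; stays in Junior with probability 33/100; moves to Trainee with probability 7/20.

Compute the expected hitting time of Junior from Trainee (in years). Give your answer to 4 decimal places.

Let t(s) be the expected number of years to first reach Junior from state s, with t(Junior) = 0. Conditioning on the first year:
t(Senior) = 1 + 0.33·t(Senior) + 0.4·t(Trainee)
t(Trainee) = 1 + 0.33·t(Senior) + 0.34·t(Trainee)
Solving: t(Senior) = 3.4172, t(Trainee) = 3.2237.
Expected years from Trainee to Junior: 3.2237.

3.2237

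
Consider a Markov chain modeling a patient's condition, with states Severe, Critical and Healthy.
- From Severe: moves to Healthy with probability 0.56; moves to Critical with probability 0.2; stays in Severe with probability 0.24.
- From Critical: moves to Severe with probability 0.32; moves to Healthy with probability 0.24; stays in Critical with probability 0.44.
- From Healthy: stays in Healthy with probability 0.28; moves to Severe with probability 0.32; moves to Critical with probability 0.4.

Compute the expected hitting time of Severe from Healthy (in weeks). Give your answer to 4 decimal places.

Let t(s) be the expected number of weeks to first reach Severe from state s, with t(Severe) = 0. Conditioning on the first week:
t(Critical) = 1 + 0.44·t(Critical) + 0.24·t(Healthy)
t(Healthy) = 1 + 0.4·t(Critical) + 0.28·t(Healthy)
Solving: t(Critical) = 3.1250, t(Healthy) = 3.1250.
Expected weeks from Healthy to Severe: 3.1250.

3.1250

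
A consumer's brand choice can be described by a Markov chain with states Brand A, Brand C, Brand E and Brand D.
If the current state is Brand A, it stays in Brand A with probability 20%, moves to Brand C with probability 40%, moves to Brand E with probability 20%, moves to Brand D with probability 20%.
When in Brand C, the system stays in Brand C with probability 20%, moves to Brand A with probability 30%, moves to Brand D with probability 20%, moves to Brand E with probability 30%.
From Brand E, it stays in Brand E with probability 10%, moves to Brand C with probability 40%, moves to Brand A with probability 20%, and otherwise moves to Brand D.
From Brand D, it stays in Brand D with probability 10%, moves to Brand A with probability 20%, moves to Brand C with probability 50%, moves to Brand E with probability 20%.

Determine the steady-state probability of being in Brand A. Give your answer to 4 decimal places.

Let the stationary distribution be π with π = πP and π_1 + π_2 + π_3 + π_4 = 1.
π_1 = 0.2·π_1 + 0.3·π_2 + 0.2·π_3 + 0.2·π_4
π_2 = 0.4·π_1 + 0.2·π_2 + 0.4·π_3 + 0.5·π_4
π_3 = 0.2·π_1 + 0.3·π_2 + 0.1·π_3 + 0.2·π_4
Solving with the normalization constraint gives π = (0.2350, 0.3501, 0.2136, 0.2012).
So the stationary probability of Brand A is 0.2350.

0.2350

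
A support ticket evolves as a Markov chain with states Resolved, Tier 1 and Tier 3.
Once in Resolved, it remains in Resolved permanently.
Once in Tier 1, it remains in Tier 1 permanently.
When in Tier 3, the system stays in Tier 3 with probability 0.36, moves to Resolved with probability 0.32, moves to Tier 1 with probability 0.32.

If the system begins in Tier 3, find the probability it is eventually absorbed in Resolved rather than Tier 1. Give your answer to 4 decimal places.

Let h(s) be the probability of absorption at Resolved starting from transient state s. Then h(Resolved) = 1 and h(Tier 1) = 0. By first-step analysis:
h(Tier 3) = 0.32·1 + 0.32·0 + 0.36·h(Tier 3)
Solving: h(Tier 3) = 0.5000.
Starting from Tier 3, the probability is 0.5000.

0.5000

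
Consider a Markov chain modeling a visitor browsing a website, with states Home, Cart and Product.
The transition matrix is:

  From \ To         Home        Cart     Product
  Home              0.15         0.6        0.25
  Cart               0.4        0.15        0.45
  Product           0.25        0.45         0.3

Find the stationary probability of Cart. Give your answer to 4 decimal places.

Let the stationary distribution be π with π = πP and π_1 + π_2 + π_3 = 1.
π_1 = 0.15·π_1 + 0.4·π_2 + 0.25·π_3
π_2 = 0.6·π_1 + 0.15·π_2 + 0.45·π_3
Solving with the normalization constraint gives π = (0.2789, 0.3783, 0.3428).
So the stationary probability of Cart is 0.3783.

0.3783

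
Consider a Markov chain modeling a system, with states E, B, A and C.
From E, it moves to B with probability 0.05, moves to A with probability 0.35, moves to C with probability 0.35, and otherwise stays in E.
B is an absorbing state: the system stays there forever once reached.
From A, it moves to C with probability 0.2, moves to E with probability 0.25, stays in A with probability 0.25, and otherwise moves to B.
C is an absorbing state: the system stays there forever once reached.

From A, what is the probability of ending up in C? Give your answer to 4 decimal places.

Let h(s) be the probability of absorption at C starting from transient state s. Then h(C) = 1 and h(B) = 0. By first-step analysis:
h(E) = 0.25·h(E) + 0.05·0 + 0.35·h(A) + 0.35·1
h(A) = 0.25·h(E) + 0.3·0 + 0.25·h(A) + 0.2·1
Solving: h(E) = 0.7000, h(A) = 0.5000.
Starting from A, the probability is 0.5000.

0.5000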